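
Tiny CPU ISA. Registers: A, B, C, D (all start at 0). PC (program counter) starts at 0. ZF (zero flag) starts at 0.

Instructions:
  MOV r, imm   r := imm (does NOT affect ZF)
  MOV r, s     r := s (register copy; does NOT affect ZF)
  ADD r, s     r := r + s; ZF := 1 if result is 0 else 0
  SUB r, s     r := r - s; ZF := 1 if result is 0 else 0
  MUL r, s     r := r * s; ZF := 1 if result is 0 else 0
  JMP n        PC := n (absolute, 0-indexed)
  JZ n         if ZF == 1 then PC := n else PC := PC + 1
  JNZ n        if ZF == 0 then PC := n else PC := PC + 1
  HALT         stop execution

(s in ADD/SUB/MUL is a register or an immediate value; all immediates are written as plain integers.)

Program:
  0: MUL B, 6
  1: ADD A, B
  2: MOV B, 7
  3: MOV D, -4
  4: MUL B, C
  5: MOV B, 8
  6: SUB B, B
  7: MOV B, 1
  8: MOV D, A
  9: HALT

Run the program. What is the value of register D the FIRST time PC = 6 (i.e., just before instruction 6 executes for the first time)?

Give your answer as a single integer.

Step 1: PC=0 exec 'MUL B, 6'. After: A=0 B=0 C=0 D=0 ZF=1 PC=1
Step 2: PC=1 exec 'ADD A, B'. After: A=0 B=0 C=0 D=0 ZF=1 PC=2
Step 3: PC=2 exec 'MOV B, 7'. After: A=0 B=7 C=0 D=0 ZF=1 PC=3
Step 4: PC=3 exec 'MOV D, -4'. After: A=0 B=7 C=0 D=-4 ZF=1 PC=4
Step 5: PC=4 exec 'MUL B, C'. After: A=0 B=0 C=0 D=-4 ZF=1 PC=5
Step 6: PC=5 exec 'MOV B, 8'. After: A=0 B=8 C=0 D=-4 ZF=1 PC=6
First time PC=6: D=-4

-4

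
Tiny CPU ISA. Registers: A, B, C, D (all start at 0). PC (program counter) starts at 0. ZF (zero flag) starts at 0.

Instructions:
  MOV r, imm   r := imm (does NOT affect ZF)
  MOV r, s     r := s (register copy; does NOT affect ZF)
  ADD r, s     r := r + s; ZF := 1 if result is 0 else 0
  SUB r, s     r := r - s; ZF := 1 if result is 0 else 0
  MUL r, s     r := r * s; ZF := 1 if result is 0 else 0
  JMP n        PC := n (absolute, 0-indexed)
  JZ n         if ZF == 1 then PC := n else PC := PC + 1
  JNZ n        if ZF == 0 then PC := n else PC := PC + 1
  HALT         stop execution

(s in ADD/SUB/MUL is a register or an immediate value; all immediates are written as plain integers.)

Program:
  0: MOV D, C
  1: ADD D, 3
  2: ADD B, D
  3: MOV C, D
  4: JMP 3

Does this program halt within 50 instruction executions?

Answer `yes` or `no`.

Step 1: PC=0 exec 'MOV D, C'. After: A=0 B=0 C=0 D=0 ZF=0 PC=1
Step 2: PC=1 exec 'ADD D, 3'. After: A=0 B=0 C=0 D=3 ZF=0 PC=2
Step 3: PC=2 exec 'ADD B, D'. After: A=0 B=3 C=0 D=3 ZF=0 PC=3
Step 4: PC=3 exec 'MOV C, D'. After: A=0 B=3 C=3 D=3 ZF=0 PC=4
Step 5: PC=4 exec 'JMP 3'. After: A=0 B=3 C=3 D=3 ZF=0 PC=3
Step 6: PC=3 exec 'MOV C, D'. After: A=0 B=3 C=3 D=3 ZF=0 PC=4
State after step 6 equals state after step 4: the program is in a cycle of length 2 and will never halt.

Answer: no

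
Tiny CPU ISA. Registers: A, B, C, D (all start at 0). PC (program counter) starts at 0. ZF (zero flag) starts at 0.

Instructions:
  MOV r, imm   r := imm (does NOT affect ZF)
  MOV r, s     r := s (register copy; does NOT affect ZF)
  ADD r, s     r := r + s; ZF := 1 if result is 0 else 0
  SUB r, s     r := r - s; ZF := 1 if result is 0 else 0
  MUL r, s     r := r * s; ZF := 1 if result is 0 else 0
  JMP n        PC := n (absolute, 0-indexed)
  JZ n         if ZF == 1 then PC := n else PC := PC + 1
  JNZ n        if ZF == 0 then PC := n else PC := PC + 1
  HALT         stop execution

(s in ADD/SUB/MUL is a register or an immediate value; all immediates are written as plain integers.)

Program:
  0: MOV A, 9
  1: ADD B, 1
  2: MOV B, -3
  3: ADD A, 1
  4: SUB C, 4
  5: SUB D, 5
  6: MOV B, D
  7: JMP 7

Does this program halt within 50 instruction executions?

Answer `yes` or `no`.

Answer: no

Derivation:
Step 1: PC=0 exec 'MOV A, 9'. After: A=9 B=0 C=0 D=0 ZF=0 PC=1
Step 2: PC=1 exec 'ADD B, 1'. After: A=9 B=1 C=0 D=0 ZF=0 PC=2
Step 3: PC=2 exec 'MOV B, -3'. After: A=9 B=-3 C=0 D=0 ZF=0 PC=3
Step 4: PC=3 exec 'ADD A, 1'. After: A=10 B=-3 C=0 D=0 ZF=0 PC=4
Step 5: PC=4 exec 'SUB C, 4'. After: A=10 B=-3 C=-4 D=0 ZF=0 PC=5
Step 6: PC=5 exec 'SUB D, 5'. After: A=10 B=-3 C=-4 D=-5 ZF=0 PC=6
Step 7: PC=6 exec 'MOV B, D'. After: A=10 B=-5 C=-4 D=-5 ZF=0 PC=7
Step 8: PC=7 exec 'JMP 7'. After: A=10 B=-5 C=-4 D=-5 ZF=0 PC=7
State after step 8 equals state after step 7: the program is in a cycle of length 1 and will never halt.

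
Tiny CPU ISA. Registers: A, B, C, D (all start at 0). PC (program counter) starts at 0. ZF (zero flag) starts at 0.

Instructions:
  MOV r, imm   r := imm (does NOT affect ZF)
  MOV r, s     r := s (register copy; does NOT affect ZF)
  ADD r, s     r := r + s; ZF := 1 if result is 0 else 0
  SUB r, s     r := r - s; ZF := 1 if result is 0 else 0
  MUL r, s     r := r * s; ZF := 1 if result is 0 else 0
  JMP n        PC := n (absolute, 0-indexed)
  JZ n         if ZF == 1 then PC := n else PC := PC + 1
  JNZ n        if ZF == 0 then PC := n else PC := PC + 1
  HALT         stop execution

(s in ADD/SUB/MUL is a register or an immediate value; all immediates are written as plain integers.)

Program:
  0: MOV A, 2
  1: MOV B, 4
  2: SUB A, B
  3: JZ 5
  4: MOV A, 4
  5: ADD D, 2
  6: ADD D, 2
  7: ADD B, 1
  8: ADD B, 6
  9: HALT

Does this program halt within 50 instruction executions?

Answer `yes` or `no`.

Step 1: PC=0 exec 'MOV A, 2'. After: A=2 B=0 C=0 D=0 ZF=0 PC=1
Step 2: PC=1 exec 'MOV B, 4'. After: A=2 B=4 C=0 D=0 ZF=0 PC=2
Step 3: PC=2 exec 'SUB A, B'. After: A=-2 B=4 C=0 D=0 ZF=0 PC=3
Step 4: PC=3 exec 'JZ 5'. After: A=-2 B=4 C=0 D=0 ZF=0 PC=4
Step 5: PC=4 exec 'MOV A, 4'. After: A=4 B=4 C=0 D=0 ZF=0 PC=5
Step 6: PC=5 exec 'ADD D, 2'. After: A=4 B=4 C=0 D=2 ZF=0 PC=6
Step 7: PC=6 exec 'ADD D, 2'. After: A=4 B=4 C=0 D=4 ZF=0 PC=7
Step 8: PC=7 exec 'ADD B, 1'. After: A=4 B=5 C=0 D=4 ZF=0 PC=8
Step 9: PC=8 exec 'ADD B, 6'. After: A=4 B=11 C=0 D=4 ZF=0 PC=9
Step 10: PC=9 exec 'HALT'. After: A=4 B=11 C=0 D=4 ZF=0 PC=9 HALTED

Answer: yes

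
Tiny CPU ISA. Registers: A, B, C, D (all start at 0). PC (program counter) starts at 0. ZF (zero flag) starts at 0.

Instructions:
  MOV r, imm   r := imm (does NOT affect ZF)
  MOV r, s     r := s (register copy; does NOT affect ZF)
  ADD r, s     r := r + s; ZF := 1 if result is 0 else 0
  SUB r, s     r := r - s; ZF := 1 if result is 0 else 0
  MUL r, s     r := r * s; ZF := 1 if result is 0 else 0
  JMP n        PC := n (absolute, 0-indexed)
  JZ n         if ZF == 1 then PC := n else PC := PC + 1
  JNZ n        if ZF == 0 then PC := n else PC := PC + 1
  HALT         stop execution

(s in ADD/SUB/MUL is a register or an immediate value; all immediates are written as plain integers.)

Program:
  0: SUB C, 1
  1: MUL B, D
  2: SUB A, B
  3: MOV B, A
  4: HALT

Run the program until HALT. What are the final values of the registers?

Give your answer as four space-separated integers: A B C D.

Step 1: PC=0 exec 'SUB C, 1'. After: A=0 B=0 C=-1 D=0 ZF=0 PC=1
Step 2: PC=1 exec 'MUL B, D'. After: A=0 B=0 C=-1 D=0 ZF=1 PC=2
Step 3: PC=2 exec 'SUB A, B'. After: A=0 B=0 C=-1 D=0 ZF=1 PC=3
Step 4: PC=3 exec 'MOV B, A'. After: A=0 B=0 C=-1 D=0 ZF=1 PC=4
Step 5: PC=4 exec 'HALT'. After: A=0 B=0 C=-1 D=0 ZF=1 PC=4 HALTED

Answer: 0 0 -1 0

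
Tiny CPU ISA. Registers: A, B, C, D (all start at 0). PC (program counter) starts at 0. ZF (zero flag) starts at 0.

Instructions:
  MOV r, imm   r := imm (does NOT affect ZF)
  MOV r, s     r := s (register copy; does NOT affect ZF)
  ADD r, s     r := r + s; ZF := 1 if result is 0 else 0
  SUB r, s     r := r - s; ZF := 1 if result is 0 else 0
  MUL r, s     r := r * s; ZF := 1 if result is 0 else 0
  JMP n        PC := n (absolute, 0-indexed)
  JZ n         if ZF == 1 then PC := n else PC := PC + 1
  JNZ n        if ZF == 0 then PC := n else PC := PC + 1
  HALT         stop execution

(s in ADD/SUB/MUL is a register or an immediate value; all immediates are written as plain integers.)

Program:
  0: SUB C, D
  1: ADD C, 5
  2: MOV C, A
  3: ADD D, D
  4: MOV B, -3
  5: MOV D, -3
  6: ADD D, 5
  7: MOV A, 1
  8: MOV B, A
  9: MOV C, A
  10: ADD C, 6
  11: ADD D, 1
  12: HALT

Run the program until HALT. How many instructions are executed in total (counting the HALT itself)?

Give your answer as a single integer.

Answer: 13

Derivation:
Step 1: PC=0 exec 'SUB C, D'. After: A=0 B=0 C=0 D=0 ZF=1 PC=1
Step 2: PC=1 exec 'ADD C, 5'. After: A=0 B=0 C=5 D=0 ZF=0 PC=2
Step 3: PC=2 exec 'MOV C, A'. After: A=0 B=0 C=0 D=0 ZF=0 PC=3
Step 4: PC=3 exec 'ADD D, D'. After: A=0 B=0 C=0 D=0 ZF=1 PC=4
Step 5: PC=4 exec 'MOV B, -3'. After: A=0 B=-3 C=0 D=0 ZF=1 PC=5
Step 6: PC=5 exec 'MOV D, -3'. After: A=0 B=-3 C=0 D=-3 ZF=1 PC=6
Step 7: PC=6 exec 'ADD D, 5'. After: A=0 B=-3 C=0 D=2 ZF=0 PC=7
Step 8: PC=7 exec 'MOV A, 1'. After: A=1 B=-3 C=0 D=2 ZF=0 PC=8
Step 9: PC=8 exec 'MOV B, A'. After: A=1 B=1 C=0 D=2 ZF=0 PC=9
Step 10: PC=9 exec 'MOV C, A'. After: A=1 B=1 C=1 D=2 ZF=0 PC=10
Step 11: PC=10 exec 'ADD C, 6'. After: A=1 B=1 C=7 D=2 ZF=0 PC=11
Step 12: PC=11 exec 'ADD D, 1'. After: A=1 B=1 C=7 D=3 ZF=0 PC=12
Step 13: PC=12 exec 'HALT'. After: A=1 B=1 C=7 D=3 ZF=0 PC=12 HALTED
Total instructions executed: 13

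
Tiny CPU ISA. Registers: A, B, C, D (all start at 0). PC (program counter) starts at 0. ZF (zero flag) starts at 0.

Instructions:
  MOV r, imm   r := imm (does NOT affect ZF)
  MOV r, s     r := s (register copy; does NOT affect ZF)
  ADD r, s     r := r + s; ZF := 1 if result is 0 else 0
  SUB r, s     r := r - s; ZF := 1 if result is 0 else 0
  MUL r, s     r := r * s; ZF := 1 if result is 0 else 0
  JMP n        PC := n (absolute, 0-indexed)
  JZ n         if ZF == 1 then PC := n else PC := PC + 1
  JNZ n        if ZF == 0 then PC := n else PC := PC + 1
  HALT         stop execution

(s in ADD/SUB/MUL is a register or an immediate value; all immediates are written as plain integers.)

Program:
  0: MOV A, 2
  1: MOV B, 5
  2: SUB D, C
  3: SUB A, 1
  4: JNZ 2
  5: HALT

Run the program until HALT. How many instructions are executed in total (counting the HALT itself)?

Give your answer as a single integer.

Step 1: PC=0 exec 'MOV A, 2'. After: A=2 B=0 C=0 D=0 ZF=0 PC=1
Step 2: PC=1 exec 'MOV B, 5'. After: A=2 B=5 C=0 D=0 ZF=0 PC=2
Step 3: PC=2 exec 'SUB D, C'. After: A=2 B=5 C=0 D=0 ZF=1 PC=3
Step 4: PC=3 exec 'SUB A, 1'. After: A=1 B=5 C=0 D=0 ZF=0 PC=4
Step 5: PC=4 exec 'JNZ 2'. After: A=1 B=5 C=0 D=0 ZF=0 PC=2
Step 6: PC=2 exec 'SUB D, C'. After: A=1 B=5 C=0 D=0 ZF=1 PC=3
Step 7: PC=3 exec 'SUB A, 1'. After: A=0 B=5 C=0 D=0 ZF=1 PC=4
Step 8: PC=4 exec 'JNZ 2'. After: A=0 B=5 C=0 D=0 ZF=1 PC=5
Step 9: PC=5 exec 'HALT'. After: A=0 B=5 C=0 D=0 ZF=1 PC=5 HALTED
Total instructions executed: 9

Answer: 9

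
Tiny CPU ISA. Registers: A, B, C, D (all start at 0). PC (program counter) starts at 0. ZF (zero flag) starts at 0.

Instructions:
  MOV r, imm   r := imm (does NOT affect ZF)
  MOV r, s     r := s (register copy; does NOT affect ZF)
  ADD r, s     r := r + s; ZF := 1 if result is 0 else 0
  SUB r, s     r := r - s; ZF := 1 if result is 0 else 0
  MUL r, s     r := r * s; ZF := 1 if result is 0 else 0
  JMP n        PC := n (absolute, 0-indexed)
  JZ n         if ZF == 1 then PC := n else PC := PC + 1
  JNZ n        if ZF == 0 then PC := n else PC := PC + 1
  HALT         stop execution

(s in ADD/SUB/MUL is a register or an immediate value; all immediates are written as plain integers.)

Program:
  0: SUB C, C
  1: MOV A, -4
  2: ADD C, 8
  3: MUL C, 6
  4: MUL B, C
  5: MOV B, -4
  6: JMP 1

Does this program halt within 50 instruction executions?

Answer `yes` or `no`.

Answer: no

Derivation:
Step 1: PC=0 exec 'SUB C, C'. After: A=0 B=0 C=0 D=0 ZF=1 PC=1
Step 2: PC=1 exec 'MOV A, -4'. After: A=-4 B=0 C=0 D=0 ZF=1 PC=2
Step 3: PC=2 exec 'ADD C, 8'. After: A=-4 B=0 C=8 D=0 ZF=0 PC=3
Step 4: PC=3 exec 'MUL C, 6'. After: A=-4 B=0 C=48 D=0 ZF=0 PC=4
Step 5: PC=4 exec 'MUL B, C'. After: A=-4 B=0 C=48 D=0 ZF=1 PC=5
Step 6: PC=5 exec 'MOV B, -4'. After: A=-4 B=-4 C=48 D=0 ZF=1 PC=6
Step 7: PC=6 exec 'JMP 1'. After: A=-4 B=-4 C=48 D=0 ZF=1 PC=1
Step 8: PC=1 exec 'MOV A, -4'. After: A=-4 B=-4 C=48 D=0 ZF=1 PC=2
Step 9: PC=2 exec 'ADD C, 8'. After: A=-4 B=-4 C=56 D=0 ZF=0 PC=3
Step 10: PC=3 exec 'MUL C, 6'. After: A=-4 B=-4 C=336 D=0 ZF=0 PC=4
Step 11: PC=4 exec 'MUL B, C'. After: A=-4 B=-1344 C=336 D=0 ZF=0 PC=5
Step 12: PC=5 exec 'MOV B, -4'. After: A=-4 B=-4 C=336 D=0 ZF=0 PC=6
Step 13: PC=6 exec 'JMP 1'. After: A=-4 B=-4 C=336 D=0 ZF=0 PC=1
Step 14: PC=1 exec 'MOV A, -4'. After: A=-4 B=-4 C=336 D=0 ZF=0 PC=2
Step 15: PC=2 exec 'ADD C, 8'. After: A=-4 B=-4 C=344 D=0 ZF=0 PC=3
After 50 steps: not halted. PC revisits the same instructions with no path to HALT; will never halt.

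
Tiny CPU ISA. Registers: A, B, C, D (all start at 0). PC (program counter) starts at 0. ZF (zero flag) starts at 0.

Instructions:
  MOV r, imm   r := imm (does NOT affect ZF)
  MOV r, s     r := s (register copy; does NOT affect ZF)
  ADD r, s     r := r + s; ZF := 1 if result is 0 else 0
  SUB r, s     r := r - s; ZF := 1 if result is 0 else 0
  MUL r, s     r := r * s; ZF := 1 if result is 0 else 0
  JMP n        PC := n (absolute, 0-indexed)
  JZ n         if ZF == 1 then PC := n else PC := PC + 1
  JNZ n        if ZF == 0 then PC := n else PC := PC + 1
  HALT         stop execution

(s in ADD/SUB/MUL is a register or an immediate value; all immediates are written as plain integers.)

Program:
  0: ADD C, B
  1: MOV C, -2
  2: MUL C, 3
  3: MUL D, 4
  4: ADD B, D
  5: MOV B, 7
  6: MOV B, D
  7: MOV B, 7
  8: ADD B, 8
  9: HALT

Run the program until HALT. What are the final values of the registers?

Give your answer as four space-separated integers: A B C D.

Answer: 0 15 -6 0

Derivation:
Step 1: PC=0 exec 'ADD C, B'. After: A=0 B=0 C=0 D=0 ZF=1 PC=1
Step 2: PC=1 exec 'MOV C, -2'. After: A=0 B=0 C=-2 D=0 ZF=1 PC=2
Step 3: PC=2 exec 'MUL C, 3'. After: A=0 B=0 C=-6 D=0 ZF=0 PC=3
Step 4: PC=3 exec 'MUL D, 4'. After: A=0 B=0 C=-6 D=0 ZF=1 PC=4
Step 5: PC=4 exec 'ADD B, D'. After: A=0 B=0 C=-6 D=0 ZF=1 PC=5
Step 6: PC=5 exec 'MOV B, 7'. After: A=0 B=7 C=-6 D=0 ZF=1 PC=6
Step 7: PC=6 exec 'MOV B, D'. After: A=0 B=0 C=-6 D=0 ZF=1 PC=7
Step 8: PC=7 exec 'MOV B, 7'. After: A=0 B=7 C=-6 D=0 ZF=1 PC=8
Step 9: PC=8 exec 'ADD B, 8'. After: A=0 B=15 C=-6 D=0 ZF=0 PC=9
Step 10: PC=9 exec 'HALT'. After: A=0 B=15 C=-6 D=0 ZF=0 PC=9 HALTED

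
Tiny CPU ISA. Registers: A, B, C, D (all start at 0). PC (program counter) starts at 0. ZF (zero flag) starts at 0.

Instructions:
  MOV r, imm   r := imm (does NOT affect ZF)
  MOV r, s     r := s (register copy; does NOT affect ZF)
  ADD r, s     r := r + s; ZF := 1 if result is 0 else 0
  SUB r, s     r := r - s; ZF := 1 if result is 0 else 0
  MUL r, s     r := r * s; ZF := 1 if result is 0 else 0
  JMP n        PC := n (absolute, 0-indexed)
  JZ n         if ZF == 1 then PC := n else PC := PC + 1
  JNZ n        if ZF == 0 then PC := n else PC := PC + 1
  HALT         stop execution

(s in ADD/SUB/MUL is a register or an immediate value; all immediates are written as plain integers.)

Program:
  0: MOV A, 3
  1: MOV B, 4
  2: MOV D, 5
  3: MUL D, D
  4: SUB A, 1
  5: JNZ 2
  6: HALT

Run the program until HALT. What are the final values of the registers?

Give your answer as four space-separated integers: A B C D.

Answer: 0 4 0 25

Derivation:
Step 1: PC=0 exec 'MOV A, 3'. After: A=3 B=0 C=0 D=0 ZF=0 PC=1
Step 2: PC=1 exec 'MOV B, 4'. After: A=3 B=4 C=0 D=0 ZF=0 PC=2
Step 3: PC=2 exec 'MOV D, 5'. After: A=3 B=4 C=0 D=5 ZF=0 PC=3
Step 4: PC=3 exec 'MUL D, D'. After: A=3 B=4 C=0 D=25 ZF=0 PC=4
Step 5: PC=4 exec 'SUB A, 1'. After: A=2 B=4 C=0 D=25 ZF=0 PC=5
Step 6: PC=5 exec 'JNZ 2'. After: A=2 B=4 C=0 D=25 ZF=0 PC=2
Step 7: PC=2 exec 'MOV D, 5'. After: A=2 B=4 C=0 D=5 ZF=0 PC=3
Step 8: PC=3 exec 'MUL D, D'. After: A=2 B=4 C=0 D=25 ZF=0 PC=4
Step 9: PC=4 exec 'SUB A, 1'. After: A=1 B=4 C=0 D=25 ZF=0 PC=5
Step 10: PC=5 exec 'JNZ 2'. After: A=1 B=4 C=0 D=25 ZF=0 PC=2
Step 11: PC=2 exec 'MOV D, 5'. After: A=1 B=4 C=0 D=5 ZF=0 PC=3
Step 12: PC=3 exec 'MUL D, D'. After: A=1 B=4 C=0 D=25 ZF=0 PC=4
Step 13: PC=4 exec 'SUB A, 1'. After: A=0 B=4 C=0 D=25 ZF=1 PC=5
Step 14: PC=5 exec 'JNZ 2'. After: A=0 B=4 C=0 D=25 ZF=1 PC=6
Step 15: PC=6 exec 'HALT'. After: A=0 B=4 C=0 D=25 ZF=1 PC=6 HALTED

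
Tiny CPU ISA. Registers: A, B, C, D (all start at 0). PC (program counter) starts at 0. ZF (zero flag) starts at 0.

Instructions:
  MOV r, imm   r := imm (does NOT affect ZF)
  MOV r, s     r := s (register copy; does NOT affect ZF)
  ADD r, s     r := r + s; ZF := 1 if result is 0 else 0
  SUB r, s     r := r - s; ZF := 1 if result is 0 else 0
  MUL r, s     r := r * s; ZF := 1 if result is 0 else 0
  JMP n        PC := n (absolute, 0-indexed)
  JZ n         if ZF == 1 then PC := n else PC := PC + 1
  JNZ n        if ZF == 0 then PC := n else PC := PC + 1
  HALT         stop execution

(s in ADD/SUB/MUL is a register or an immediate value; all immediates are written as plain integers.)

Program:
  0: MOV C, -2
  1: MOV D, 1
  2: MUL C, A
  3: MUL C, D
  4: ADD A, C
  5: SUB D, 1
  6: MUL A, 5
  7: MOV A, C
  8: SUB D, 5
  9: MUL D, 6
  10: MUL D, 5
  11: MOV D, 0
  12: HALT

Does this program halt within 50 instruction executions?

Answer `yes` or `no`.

Step 1: PC=0 exec 'MOV C, -2'. After: A=0 B=0 C=-2 D=0 ZF=0 PC=1
Step 2: PC=1 exec 'MOV D, 1'. After: A=0 B=0 C=-2 D=1 ZF=0 PC=2
Step 3: PC=2 exec 'MUL C, A'. After: A=0 B=0 C=0 D=1 ZF=1 PC=3
Step 4: PC=3 exec 'MUL C, D'. After: A=0 B=0 C=0 D=1 ZF=1 PC=4
Step 5: PC=4 exec 'ADD A, C'. After: A=0 B=0 C=0 D=1 ZF=1 PC=5
Step 6: PC=5 exec 'SUB D, 1'. After: A=0 B=0 C=0 D=0 ZF=1 PC=6
Step 7: PC=6 exec 'MUL A, 5'. After: A=0 B=0 C=0 D=0 ZF=1 PC=7
Step 8: PC=7 exec 'MOV A, C'. After: A=0 B=0 C=0 D=0 ZF=1 PC=8
Step 9: PC=8 exec 'SUB D, 5'. After: A=0 B=0 C=0 D=-5 ZF=0 PC=9
Step 10: PC=9 exec 'MUL D, 6'. After: A=0 B=0 C=0 D=-30 ZF=0 PC=10
Step 11: PC=10 exec 'MUL D, 5'. After: A=0 B=0 C=0 D=-150 ZF=0 PC=11
Step 12: PC=11 exec 'MOV D, 0'. After: A=0 B=0 C=0 D=0 ZF=0 PC=12
Step 13: PC=12 exec 'HALT'. After: A=0 B=0 C=0 D=0 ZF=0 PC=12 HALTED

Answer: yes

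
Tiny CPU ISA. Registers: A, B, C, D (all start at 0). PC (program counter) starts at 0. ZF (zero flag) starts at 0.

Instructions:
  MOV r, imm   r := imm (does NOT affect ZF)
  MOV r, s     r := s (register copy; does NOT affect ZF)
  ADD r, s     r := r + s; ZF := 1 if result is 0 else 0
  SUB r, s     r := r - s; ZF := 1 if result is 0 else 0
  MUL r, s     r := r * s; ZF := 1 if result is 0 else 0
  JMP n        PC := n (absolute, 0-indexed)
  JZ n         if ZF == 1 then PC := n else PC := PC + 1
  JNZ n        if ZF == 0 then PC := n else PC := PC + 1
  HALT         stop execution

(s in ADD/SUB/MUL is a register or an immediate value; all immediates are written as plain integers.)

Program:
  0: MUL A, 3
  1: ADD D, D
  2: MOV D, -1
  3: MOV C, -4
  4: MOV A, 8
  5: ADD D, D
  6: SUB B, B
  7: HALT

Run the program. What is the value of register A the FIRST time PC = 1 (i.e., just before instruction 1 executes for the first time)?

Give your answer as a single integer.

Step 1: PC=0 exec 'MUL A, 3'. After: A=0 B=0 C=0 D=0 ZF=1 PC=1
First time PC=1: A=0

0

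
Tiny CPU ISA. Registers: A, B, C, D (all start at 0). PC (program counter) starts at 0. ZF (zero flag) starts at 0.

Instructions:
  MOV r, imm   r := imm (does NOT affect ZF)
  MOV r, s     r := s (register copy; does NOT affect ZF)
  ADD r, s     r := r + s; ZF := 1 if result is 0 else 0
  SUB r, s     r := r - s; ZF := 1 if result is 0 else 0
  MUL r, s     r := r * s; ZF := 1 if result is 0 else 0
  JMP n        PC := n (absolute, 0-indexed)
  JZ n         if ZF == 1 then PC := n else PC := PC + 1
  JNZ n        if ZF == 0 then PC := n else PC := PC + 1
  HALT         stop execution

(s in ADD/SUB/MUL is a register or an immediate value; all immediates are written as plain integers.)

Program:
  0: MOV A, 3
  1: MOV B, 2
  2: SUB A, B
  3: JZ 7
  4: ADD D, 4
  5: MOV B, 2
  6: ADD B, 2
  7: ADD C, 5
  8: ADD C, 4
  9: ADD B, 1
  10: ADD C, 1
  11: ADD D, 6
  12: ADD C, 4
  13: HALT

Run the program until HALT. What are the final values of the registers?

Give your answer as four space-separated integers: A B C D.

Answer: 1 5 14 10

Derivation:
Step 1: PC=0 exec 'MOV A, 3'. After: A=3 B=0 C=0 D=0 ZF=0 PC=1
Step 2: PC=1 exec 'MOV B, 2'. After: A=3 B=2 C=0 D=0 ZF=0 PC=2
Step 3: PC=2 exec 'SUB A, B'. After: A=1 B=2 C=0 D=0 ZF=0 PC=3
Step 4: PC=3 exec 'JZ 7'. After: A=1 B=2 C=0 D=0 ZF=0 PC=4
Step 5: PC=4 exec 'ADD D, 4'. After: A=1 B=2 C=0 D=4 ZF=0 PC=5
Step 6: PC=5 exec 'MOV B, 2'. After: A=1 B=2 C=0 D=4 ZF=0 PC=6
Step 7: PC=6 exec 'ADD B, 2'. After: A=1 B=4 C=0 D=4 ZF=0 PC=7
Step 8: PC=7 exec 'ADD C, 5'. After: A=1 B=4 C=5 D=4 ZF=0 PC=8
Step 9: PC=8 exec 'ADD C, 4'. After: A=1 B=4 C=9 D=4 ZF=0 PC=9
Step 10: PC=9 exec 'ADD B, 1'. After: A=1 B=5 C=9 D=4 ZF=0 PC=10
Step 11: PC=10 exec 'ADD C, 1'. After: A=1 B=5 C=10 D=4 ZF=0 PC=11
Step 12: PC=11 exec 'ADD D, 6'. After: A=1 B=5 C=10 D=10 ZF=0 PC=12
Step 13: PC=12 exec 'ADD C, 4'. After: A=1 B=5 C=14 D=10 ZF=0 PC=13
Step 14: PC=13 exec 'HALT'. After: A=1 B=5 C=14 D=10 ZF=0 PC=13 HALTED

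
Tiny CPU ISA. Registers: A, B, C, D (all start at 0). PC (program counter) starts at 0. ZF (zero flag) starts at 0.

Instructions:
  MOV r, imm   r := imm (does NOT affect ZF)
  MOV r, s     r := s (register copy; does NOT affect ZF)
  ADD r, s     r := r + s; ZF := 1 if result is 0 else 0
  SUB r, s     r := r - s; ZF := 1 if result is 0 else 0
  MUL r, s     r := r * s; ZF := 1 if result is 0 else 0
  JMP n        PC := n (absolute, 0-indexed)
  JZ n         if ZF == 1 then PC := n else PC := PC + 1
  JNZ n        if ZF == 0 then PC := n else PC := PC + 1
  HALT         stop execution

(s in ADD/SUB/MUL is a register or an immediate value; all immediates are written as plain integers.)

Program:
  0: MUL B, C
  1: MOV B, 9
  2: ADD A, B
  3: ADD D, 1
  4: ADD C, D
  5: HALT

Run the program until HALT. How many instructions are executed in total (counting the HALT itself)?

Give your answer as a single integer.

Answer: 6

Derivation:
Step 1: PC=0 exec 'MUL B, C'. After: A=0 B=0 C=0 D=0 ZF=1 PC=1
Step 2: PC=1 exec 'MOV B, 9'. After: A=0 B=9 C=0 D=0 ZF=1 PC=2
Step 3: PC=2 exec 'ADD A, B'. After: A=9 B=9 C=0 D=0 ZF=0 PC=3
Step 4: PC=3 exec 'ADD D, 1'. After: A=9 B=9 C=0 D=1 ZF=0 PC=4
Step 5: PC=4 exec 'ADD C, D'. After: A=9 B=9 C=1 D=1 ZF=0 PC=5
Step 6: PC=5 exec 'HALT'. After: A=9 B=9 C=1 D=1 ZF=0 PC=5 HALTED
Total instructions executed: 6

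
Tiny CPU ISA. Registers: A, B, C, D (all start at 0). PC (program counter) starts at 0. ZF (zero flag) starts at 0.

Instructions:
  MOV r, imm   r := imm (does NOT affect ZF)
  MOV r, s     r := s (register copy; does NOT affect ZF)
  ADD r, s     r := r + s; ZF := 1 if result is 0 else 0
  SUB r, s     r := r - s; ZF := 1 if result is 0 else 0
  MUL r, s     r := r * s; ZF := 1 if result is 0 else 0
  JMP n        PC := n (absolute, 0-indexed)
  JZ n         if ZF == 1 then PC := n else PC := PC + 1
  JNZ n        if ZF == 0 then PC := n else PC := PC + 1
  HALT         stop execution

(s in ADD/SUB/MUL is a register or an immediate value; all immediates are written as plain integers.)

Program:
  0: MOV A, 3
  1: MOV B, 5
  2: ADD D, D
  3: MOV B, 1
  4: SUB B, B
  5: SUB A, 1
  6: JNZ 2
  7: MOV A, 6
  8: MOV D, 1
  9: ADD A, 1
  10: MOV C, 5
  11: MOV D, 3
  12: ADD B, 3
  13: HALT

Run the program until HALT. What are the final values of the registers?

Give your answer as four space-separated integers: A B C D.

Step 1: PC=0 exec 'MOV A, 3'. After: A=3 B=0 C=0 D=0 ZF=0 PC=1
Step 2: PC=1 exec 'MOV B, 5'. After: A=3 B=5 C=0 D=0 ZF=0 PC=2
Step 3: PC=2 exec 'ADD D, D'. After: A=3 B=5 C=0 D=0 ZF=1 PC=3
Step 4: PC=3 exec 'MOV B, 1'. After: A=3 B=1 C=0 D=0 ZF=1 PC=4
Step 5: PC=4 exec 'SUB B, B'. After: A=3 B=0 C=0 D=0 ZF=1 PC=5
Step 6: PC=5 exec 'SUB A, 1'. After: A=2 B=0 C=0 D=0 ZF=0 PC=6
Step 7: PC=6 exec 'JNZ 2'. After: A=2 B=0 C=0 D=0 ZF=0 PC=2
Step 8: PC=2 exec 'ADD D, D'. After: A=2 B=0 C=0 D=0 ZF=1 PC=3
Step 9: PC=3 exec 'MOV B, 1'. After: A=2 B=1 C=0 D=0 ZF=1 PC=4
Step 10: PC=4 exec 'SUB B, B'. After: A=2 B=0 C=0 D=0 ZF=1 PC=5
Step 11: PC=5 exec 'SUB A, 1'. After: A=1 B=0 C=0 D=0 ZF=0 PC=6
Step 12: PC=6 exec 'JNZ 2'. After: A=1 B=0 C=0 D=0 ZF=0 PC=2
Step 13: PC=2 exec 'ADD D, D'. After: A=1 B=0 C=0 D=0 ZF=1 PC=3
Step 14: PC=3 exec 'MOV B, 1'. After: A=1 B=1 C=0 D=0 ZF=1 PC=4
Step 15: PC=4 exec 'SUB B, B'. After: A=1 B=0 C=0 D=0 ZF=1 PC=5
Step 16: PC=5 exec 'SUB A, 1'. After: A=0 B=0 C=0 D=0 ZF=1 PC=6
Step 17: PC=6 exec 'JNZ 2'. After: A=0 B=0 C=0 D=0 ZF=1 PC=7
Step 18: PC=7 exec 'MOV A, 6'. After: A=6 B=0 C=0 D=0 ZF=1 PC=8
Step 19: PC=8 exec 'MOV D, 1'. After: A=6 B=0 C=0 D=1 ZF=1 PC=9
Step 20: PC=9 exec 'ADD A, 1'. After: A=7 B=0 C=0 D=1 ZF=0 PC=10
Step 21: PC=10 exec 'MOV C, 5'. After: A=7 B=0 C=5 D=1 ZF=0 PC=11
Step 22: PC=11 exec 'MOV D, 3'. After: A=7 B=0 C=5 D=3 ZF=0 PC=12
Step 23: PC=12 exec 'ADD B, 3'. After: A=7 B=3 C=5 D=3 ZF=0 PC=13
Step 24: PC=13 exec 'HALT'. After: A=7 B=3 C=5 D=3 ZF=0 PC=13 HALTED

Answer: 7 3 5 3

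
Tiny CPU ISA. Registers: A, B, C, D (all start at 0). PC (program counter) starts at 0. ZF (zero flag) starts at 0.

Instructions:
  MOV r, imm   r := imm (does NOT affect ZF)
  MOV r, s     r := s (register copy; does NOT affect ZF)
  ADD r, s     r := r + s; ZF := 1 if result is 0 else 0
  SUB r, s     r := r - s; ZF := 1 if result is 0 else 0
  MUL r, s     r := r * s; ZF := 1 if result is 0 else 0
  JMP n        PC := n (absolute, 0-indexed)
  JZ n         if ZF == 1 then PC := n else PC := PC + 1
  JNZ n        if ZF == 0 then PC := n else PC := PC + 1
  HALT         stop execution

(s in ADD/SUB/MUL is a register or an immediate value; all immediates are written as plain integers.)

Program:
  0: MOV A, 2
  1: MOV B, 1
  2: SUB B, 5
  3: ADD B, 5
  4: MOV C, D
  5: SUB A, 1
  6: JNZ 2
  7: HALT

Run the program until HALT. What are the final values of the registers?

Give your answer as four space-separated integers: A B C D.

Step 1: PC=0 exec 'MOV A, 2'. After: A=2 B=0 C=0 D=0 ZF=0 PC=1
Step 2: PC=1 exec 'MOV B, 1'. After: A=2 B=1 C=0 D=0 ZF=0 PC=2
Step 3: PC=2 exec 'SUB B, 5'. After: A=2 B=-4 C=0 D=0 ZF=0 PC=3
Step 4: PC=3 exec 'ADD B, 5'. After: A=2 B=1 C=0 D=0 ZF=0 PC=4
Step 5: PC=4 exec 'MOV C, D'. After: A=2 B=1 C=0 D=0 ZF=0 PC=5
Step 6: PC=5 exec 'SUB A, 1'. After: A=1 B=1 C=0 D=0 ZF=0 PC=6
Step 7: PC=6 exec 'JNZ 2'. After: A=1 B=1 C=0 D=0 ZF=0 PC=2
Step 8: PC=2 exec 'SUB B, 5'. After: A=1 B=-4 C=0 D=0 ZF=0 PC=3
Step 9: PC=3 exec 'ADD B, 5'. After: A=1 B=1 C=0 D=0 ZF=0 PC=4
Step 10: PC=4 exec 'MOV C, D'. After: A=1 B=1 C=0 D=0 ZF=0 PC=5
Step 11: PC=5 exec 'SUB A, 1'. After: A=0 B=1 C=0 D=0 ZF=1 PC=6
Step 12: PC=6 exec 'JNZ 2'. After: A=0 B=1 C=0 D=0 ZF=1 PC=7
Step 13: PC=7 exec 'HALT'. After: A=0 B=1 C=0 D=0 ZF=1 PC=7 HALTED

Answer: 0 1 0 0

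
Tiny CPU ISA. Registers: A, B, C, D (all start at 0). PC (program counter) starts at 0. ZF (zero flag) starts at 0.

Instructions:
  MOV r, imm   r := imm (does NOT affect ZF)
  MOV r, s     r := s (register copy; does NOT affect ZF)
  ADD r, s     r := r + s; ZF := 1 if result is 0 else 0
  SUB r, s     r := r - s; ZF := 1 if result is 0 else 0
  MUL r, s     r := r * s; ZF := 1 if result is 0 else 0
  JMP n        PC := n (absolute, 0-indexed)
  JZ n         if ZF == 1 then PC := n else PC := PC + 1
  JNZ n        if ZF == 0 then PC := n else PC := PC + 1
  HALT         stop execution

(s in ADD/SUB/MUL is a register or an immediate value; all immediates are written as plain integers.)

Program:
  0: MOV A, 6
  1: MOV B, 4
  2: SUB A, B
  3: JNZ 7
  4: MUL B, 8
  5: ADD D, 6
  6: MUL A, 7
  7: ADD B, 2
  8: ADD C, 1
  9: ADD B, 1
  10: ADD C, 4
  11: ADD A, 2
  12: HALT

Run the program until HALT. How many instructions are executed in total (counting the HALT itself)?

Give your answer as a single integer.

Step 1: PC=0 exec 'MOV A, 6'. After: A=6 B=0 C=0 D=0 ZF=0 PC=1
Step 2: PC=1 exec 'MOV B, 4'. After: A=6 B=4 C=0 D=0 ZF=0 PC=2
Step 3: PC=2 exec 'SUB A, B'. After: A=2 B=4 C=0 D=0 ZF=0 PC=3
Step 4: PC=3 exec 'JNZ 7'. After: A=2 B=4 C=0 D=0 ZF=0 PC=7
Step 5: PC=7 exec 'ADD B, 2'. After: A=2 B=6 C=0 D=0 ZF=0 PC=8
Step 6: PC=8 exec 'ADD C, 1'. After: A=2 B=6 C=1 D=0 ZF=0 PC=9
Step 7: PC=9 exec 'ADD B, 1'. After: A=2 B=7 C=1 D=0 ZF=0 PC=10
Step 8: PC=10 exec 'ADD C, 4'. After: A=2 B=7 C=5 D=0 ZF=0 PC=11
Step 9: PC=11 exec 'ADD A, 2'. After: A=4 B=7 C=5 D=0 ZF=0 PC=12
Step 10: PC=12 exec 'HALT'. After: A=4 B=7 C=5 D=0 ZF=0 PC=12 HALTED
Total instructions executed: 10

Answer: 10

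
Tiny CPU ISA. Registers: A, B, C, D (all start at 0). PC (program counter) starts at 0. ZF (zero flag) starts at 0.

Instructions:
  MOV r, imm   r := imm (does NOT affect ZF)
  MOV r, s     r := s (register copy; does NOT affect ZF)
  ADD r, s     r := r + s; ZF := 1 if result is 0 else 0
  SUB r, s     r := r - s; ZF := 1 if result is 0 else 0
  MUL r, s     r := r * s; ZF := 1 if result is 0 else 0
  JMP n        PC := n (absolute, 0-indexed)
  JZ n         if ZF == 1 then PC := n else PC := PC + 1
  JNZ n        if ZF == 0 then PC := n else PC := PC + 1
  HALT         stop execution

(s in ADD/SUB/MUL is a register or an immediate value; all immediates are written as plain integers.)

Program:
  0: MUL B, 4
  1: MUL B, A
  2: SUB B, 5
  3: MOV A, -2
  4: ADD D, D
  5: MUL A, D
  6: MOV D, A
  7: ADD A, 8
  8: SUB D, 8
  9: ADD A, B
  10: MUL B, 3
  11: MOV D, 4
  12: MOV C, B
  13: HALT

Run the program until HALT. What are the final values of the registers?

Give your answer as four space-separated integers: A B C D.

Step 1: PC=0 exec 'MUL B, 4'. After: A=0 B=0 C=0 D=0 ZF=1 PC=1
Step 2: PC=1 exec 'MUL B, A'. After: A=0 B=0 C=0 D=0 ZF=1 PC=2
Step 3: PC=2 exec 'SUB B, 5'. After: A=0 B=-5 C=0 D=0 ZF=0 PC=3
Step 4: PC=3 exec 'MOV A, -2'. After: A=-2 B=-5 C=0 D=0 ZF=0 PC=4
Step 5: PC=4 exec 'ADD D, D'. After: A=-2 B=-5 C=0 D=0 ZF=1 PC=5
Step 6: PC=5 exec 'MUL A, D'. After: A=0 B=-5 C=0 D=0 ZF=1 PC=6
Step 7: PC=6 exec 'MOV D, A'. After: A=0 B=-5 C=0 D=0 ZF=1 PC=7
Step 8: PC=7 exec 'ADD A, 8'. After: A=8 B=-5 C=0 D=0 ZF=0 PC=8
Step 9: PC=8 exec 'SUB D, 8'. After: A=8 B=-5 C=0 D=-8 ZF=0 PC=9
Step 10: PC=9 exec 'ADD A, B'. After: A=3 B=-5 C=0 D=-8 ZF=0 PC=10
Step 11: PC=10 exec 'MUL B, 3'. After: A=3 B=-15 C=0 D=-8 ZF=0 PC=11
Step 12: PC=11 exec 'MOV D, 4'. After: A=3 B=-15 C=0 D=4 ZF=0 PC=12
Step 13: PC=12 exec 'MOV C, B'. After: A=3 B=-15 C=-15 D=4 ZF=0 PC=13
Step 14: PC=13 exec 'HALT'. After: A=3 B=-15 C=-15 D=4 ZF=0 PC=13 HALTED

Answer: 3 -15 -15 4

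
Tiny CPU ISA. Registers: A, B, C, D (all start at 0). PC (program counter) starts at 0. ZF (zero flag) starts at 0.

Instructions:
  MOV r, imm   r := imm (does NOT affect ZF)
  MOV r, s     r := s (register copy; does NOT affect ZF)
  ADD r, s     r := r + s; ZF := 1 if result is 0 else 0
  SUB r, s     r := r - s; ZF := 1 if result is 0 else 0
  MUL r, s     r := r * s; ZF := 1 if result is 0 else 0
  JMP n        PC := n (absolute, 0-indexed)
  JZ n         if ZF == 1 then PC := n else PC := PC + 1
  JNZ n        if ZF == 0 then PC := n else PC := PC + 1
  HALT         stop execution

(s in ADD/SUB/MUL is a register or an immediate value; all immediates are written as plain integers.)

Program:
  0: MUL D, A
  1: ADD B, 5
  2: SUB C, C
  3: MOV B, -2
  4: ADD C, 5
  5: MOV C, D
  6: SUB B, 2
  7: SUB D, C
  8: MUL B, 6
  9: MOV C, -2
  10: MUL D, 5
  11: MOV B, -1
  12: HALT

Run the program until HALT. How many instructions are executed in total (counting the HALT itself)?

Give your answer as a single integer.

Step 1: PC=0 exec 'MUL D, A'. After: A=0 B=0 C=0 D=0 ZF=1 PC=1
Step 2: PC=1 exec 'ADD B, 5'. After: A=0 B=5 C=0 D=0 ZF=0 PC=2
Step 3: PC=2 exec 'SUB C, C'. After: A=0 B=5 C=0 D=0 ZF=1 PC=3
Step 4: PC=3 exec 'MOV B, -2'. After: A=0 B=-2 C=0 D=0 ZF=1 PC=4
Step 5: PC=4 exec 'ADD C, 5'. After: A=0 B=-2 C=5 D=0 ZF=0 PC=5
Step 6: PC=5 exec 'MOV C, D'. After: A=0 B=-2 C=0 D=0 ZF=0 PC=6
Step 7: PC=6 exec 'SUB B, 2'. After: A=0 B=-4 C=0 D=0 ZF=0 PC=7
Step 8: PC=7 exec 'SUB D, C'. After: A=0 B=-4 C=0 D=0 ZF=1 PC=8
Step 9: PC=8 exec 'MUL B, 6'. After: A=0 B=-24 C=0 D=0 ZF=0 PC=9
Step 10: PC=9 exec 'MOV C, -2'. After: A=0 B=-24 C=-2 D=0 ZF=0 PC=10
Step 11: PC=10 exec 'MUL D, 5'. After: A=0 B=-24 C=-2 D=0 ZF=1 PC=11
Step 12: PC=11 exec 'MOV B, -1'. After: A=0 B=-1 C=-2 D=0 ZF=1 PC=12
Step 13: PC=12 exec 'HALT'. After: A=0 B=-1 C=-2 D=0 ZF=1 PC=12 HALTED
Total instructions executed: 13

Answer: 13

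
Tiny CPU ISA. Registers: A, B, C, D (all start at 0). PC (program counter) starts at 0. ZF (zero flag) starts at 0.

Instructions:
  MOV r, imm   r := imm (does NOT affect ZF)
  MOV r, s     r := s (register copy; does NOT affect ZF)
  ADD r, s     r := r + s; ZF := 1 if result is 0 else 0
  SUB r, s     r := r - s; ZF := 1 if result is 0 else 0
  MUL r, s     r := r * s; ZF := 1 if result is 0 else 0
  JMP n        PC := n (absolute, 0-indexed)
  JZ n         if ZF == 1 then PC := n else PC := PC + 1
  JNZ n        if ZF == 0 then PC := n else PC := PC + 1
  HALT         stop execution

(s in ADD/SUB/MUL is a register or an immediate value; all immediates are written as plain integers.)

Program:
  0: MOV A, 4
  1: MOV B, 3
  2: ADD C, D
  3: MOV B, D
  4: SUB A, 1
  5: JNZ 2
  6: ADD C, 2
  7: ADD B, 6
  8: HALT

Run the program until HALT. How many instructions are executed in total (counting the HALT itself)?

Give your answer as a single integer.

Step 1: PC=0 exec 'MOV A, 4'. After: A=4 B=0 C=0 D=0 ZF=0 PC=1
Step 2: PC=1 exec 'MOV B, 3'. After: A=4 B=3 C=0 D=0 ZF=0 PC=2
Step 3: PC=2 exec 'ADD C, D'. After: A=4 B=3 C=0 D=0 ZF=1 PC=3
Step 4: PC=3 exec 'MOV B, D'. After: A=4 B=0 C=0 D=0 ZF=1 PC=4
Step 5: PC=4 exec 'SUB A, 1'. After: A=3 B=0 C=0 D=0 ZF=0 PC=5
Step 6: PC=5 exec 'JNZ 2'. After: A=3 B=0 C=0 D=0 ZF=0 PC=2
Step 7: PC=2 exec 'ADD C, D'. After: A=3 B=0 C=0 D=0 ZF=1 PC=3
Step 8: PC=3 exec 'MOV B, D'. After: A=3 B=0 C=0 D=0 ZF=1 PC=4
Step 9: PC=4 exec 'SUB A, 1'. After: A=2 B=0 C=0 D=0 ZF=0 PC=5
Step 10: PC=5 exec 'JNZ 2'. After: A=2 B=0 C=0 D=0 ZF=0 PC=2
Step 11: PC=2 exec 'ADD C, D'. After: A=2 B=0 C=0 D=0 ZF=1 PC=3
Step 12: PC=3 exec 'MOV B, D'. After: A=2 B=0 C=0 D=0 ZF=1 PC=4
Step 13: PC=4 exec 'SUB A, 1'. After: A=1 B=0 C=0 D=0 ZF=0 PC=5
Step 14: PC=5 exec 'JNZ 2'. After: A=1 B=0 C=0 D=0 ZF=0 PC=2
Step 15: PC=2 exec 'ADD C, D'. After: A=1 B=0 C=0 D=0 ZF=1 PC=3
Step 16: PC=3 exec 'MOV B, D'. After: A=1 B=0 C=0 D=0 ZF=1 PC=4
Step 17: PC=4 exec 'SUB A, 1'. After: A=0 B=0 C=0 D=0 ZF=1 PC=5
Step 18: PC=5 exec 'JNZ 2'. After: A=0 B=0 C=0 D=0 ZF=1 PC=6
Step 19: PC=6 exec 'ADD C, 2'. After: A=0 B=0 C=2 D=0 ZF=0 PC=7
Step 20: PC=7 exec 'ADD B, 6'. After: A=0 B=6 C=2 D=0 ZF=0 PC=8
Step 21: PC=8 exec 'HALT'. After: A=0 B=6 C=2 D=0 ZF=0 PC=8 HALTED
Total instructions executed: 21

Answer: 21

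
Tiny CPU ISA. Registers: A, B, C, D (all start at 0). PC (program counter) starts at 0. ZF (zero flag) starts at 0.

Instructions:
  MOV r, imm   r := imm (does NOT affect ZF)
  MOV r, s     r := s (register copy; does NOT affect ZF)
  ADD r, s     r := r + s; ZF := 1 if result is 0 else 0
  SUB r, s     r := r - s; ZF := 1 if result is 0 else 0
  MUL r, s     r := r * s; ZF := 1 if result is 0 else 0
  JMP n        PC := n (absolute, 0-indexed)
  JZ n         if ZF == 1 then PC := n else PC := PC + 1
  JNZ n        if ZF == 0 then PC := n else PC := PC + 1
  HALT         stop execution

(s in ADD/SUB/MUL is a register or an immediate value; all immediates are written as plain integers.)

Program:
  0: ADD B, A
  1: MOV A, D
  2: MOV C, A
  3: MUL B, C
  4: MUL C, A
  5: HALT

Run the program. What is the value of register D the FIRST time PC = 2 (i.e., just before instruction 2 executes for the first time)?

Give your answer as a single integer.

Step 1: PC=0 exec 'ADD B, A'. After: A=0 B=0 C=0 D=0 ZF=1 PC=1
Step 2: PC=1 exec 'MOV A, D'. After: A=0 B=0 C=0 D=0 ZF=1 PC=2
First time PC=2: D=0

0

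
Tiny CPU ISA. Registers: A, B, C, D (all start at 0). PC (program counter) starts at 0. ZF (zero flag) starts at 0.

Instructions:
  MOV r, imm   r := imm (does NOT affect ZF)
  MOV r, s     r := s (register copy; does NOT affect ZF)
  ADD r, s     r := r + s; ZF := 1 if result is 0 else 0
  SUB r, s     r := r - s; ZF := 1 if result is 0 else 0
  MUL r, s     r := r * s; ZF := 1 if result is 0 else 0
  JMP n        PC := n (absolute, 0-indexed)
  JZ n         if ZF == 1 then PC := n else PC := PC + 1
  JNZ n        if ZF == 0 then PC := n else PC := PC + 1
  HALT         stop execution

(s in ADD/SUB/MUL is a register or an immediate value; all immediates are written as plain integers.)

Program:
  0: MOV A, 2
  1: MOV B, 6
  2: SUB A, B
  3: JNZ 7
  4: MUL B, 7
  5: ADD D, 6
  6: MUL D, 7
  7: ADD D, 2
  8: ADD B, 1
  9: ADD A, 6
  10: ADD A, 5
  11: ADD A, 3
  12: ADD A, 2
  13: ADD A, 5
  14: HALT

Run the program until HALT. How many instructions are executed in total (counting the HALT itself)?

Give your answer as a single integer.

Step 1: PC=0 exec 'MOV A, 2'. After: A=2 B=0 C=0 D=0 ZF=0 PC=1
Step 2: PC=1 exec 'MOV B, 6'. After: A=2 B=6 C=0 D=0 ZF=0 PC=2
Step 3: PC=2 exec 'SUB A, B'. After: A=-4 B=6 C=0 D=0 ZF=0 PC=3
Step 4: PC=3 exec 'JNZ 7'. After: A=-4 B=6 C=0 D=0 ZF=0 PC=7
Step 5: PC=7 exec 'ADD D, 2'. After: A=-4 B=6 C=0 D=2 ZF=0 PC=8
Step 6: PC=8 exec 'ADD B, 1'. After: A=-4 B=7 C=0 D=2 ZF=0 PC=9
Step 7: PC=9 exec 'ADD A, 6'. After: A=2 B=7 C=0 D=2 ZF=0 PC=10
Step 8: PC=10 exec 'ADD A, 5'. After: A=7 B=7 C=0 D=2 ZF=0 PC=11
Step 9: PC=11 exec 'ADD A, 3'. After: A=10 B=7 C=0 D=2 ZF=0 PC=12
Step 10: PC=12 exec 'ADD A, 2'. After: A=12 B=7 C=0 D=2 ZF=0 PC=13
Step 11: PC=13 exec 'ADD A, 5'. After: A=17 B=7 C=0 D=2 ZF=0 PC=14
Step 12: PC=14 exec 'HALT'. After: A=17 B=7 C=0 D=2 ZF=0 PC=14 HALTED
Total instructions executed: 12

Answer: 12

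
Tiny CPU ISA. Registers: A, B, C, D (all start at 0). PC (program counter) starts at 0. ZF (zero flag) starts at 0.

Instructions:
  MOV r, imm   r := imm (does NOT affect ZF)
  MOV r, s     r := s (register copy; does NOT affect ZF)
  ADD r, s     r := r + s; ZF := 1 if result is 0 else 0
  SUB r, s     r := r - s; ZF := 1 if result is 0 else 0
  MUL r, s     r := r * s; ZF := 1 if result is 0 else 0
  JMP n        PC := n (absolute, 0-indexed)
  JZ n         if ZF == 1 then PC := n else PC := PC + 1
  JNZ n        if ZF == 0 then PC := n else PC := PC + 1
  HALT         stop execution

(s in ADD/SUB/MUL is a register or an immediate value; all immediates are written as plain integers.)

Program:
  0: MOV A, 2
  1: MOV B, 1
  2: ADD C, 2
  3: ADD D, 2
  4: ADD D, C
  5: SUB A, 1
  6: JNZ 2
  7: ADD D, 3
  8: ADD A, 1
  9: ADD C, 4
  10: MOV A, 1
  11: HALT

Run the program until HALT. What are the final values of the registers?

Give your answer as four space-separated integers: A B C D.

Step 1: PC=0 exec 'MOV A, 2'. After: A=2 B=0 C=0 D=0 ZF=0 PC=1
Step 2: PC=1 exec 'MOV B, 1'. After: A=2 B=1 C=0 D=0 ZF=0 PC=2
Step 3: PC=2 exec 'ADD C, 2'. After: A=2 B=1 C=2 D=0 ZF=0 PC=3
Step 4: PC=3 exec 'ADD D, 2'. After: A=2 B=1 C=2 D=2 ZF=0 PC=4
Step 5: PC=4 exec 'ADD D, C'. After: A=2 B=1 C=2 D=4 ZF=0 PC=5
Step 6: PC=5 exec 'SUB A, 1'. After: A=1 B=1 C=2 D=4 ZF=0 PC=6
Step 7: PC=6 exec 'JNZ 2'. After: A=1 B=1 C=2 D=4 ZF=0 PC=2
Step 8: PC=2 exec 'ADD C, 2'. After: A=1 B=1 C=4 D=4 ZF=0 PC=3
Step 9: PC=3 exec 'ADD D, 2'. After: A=1 B=1 C=4 D=6 ZF=0 PC=4
Step 10: PC=4 exec 'ADD D, C'. After: A=1 B=1 C=4 D=10 ZF=0 PC=5
Step 11: PC=5 exec 'SUB A, 1'. After: A=0 B=1 C=4 D=10 ZF=1 PC=6
Step 12: PC=6 exec 'JNZ 2'. After: A=0 B=1 C=4 D=10 ZF=1 PC=7
Step 13: PC=7 exec 'ADD D, 3'. After: A=0 B=1 C=4 D=13 ZF=0 PC=8
Step 14: PC=8 exec 'ADD A, 1'. After: A=1 B=1 C=4 D=13 ZF=0 PC=9
Step 15: PC=9 exec 'ADD C, 4'. After: A=1 B=1 C=8 D=13 ZF=0 PC=10
Step 16: PC=10 exec 'MOV A, 1'. After: A=1 B=1 C=8 D=13 ZF=0 PC=11
Step 17: PC=11 exec 'HALT'. After: A=1 B=1 C=8 D=13 ZF=0 PC=11 HALTED

Answer: 1 1 8 13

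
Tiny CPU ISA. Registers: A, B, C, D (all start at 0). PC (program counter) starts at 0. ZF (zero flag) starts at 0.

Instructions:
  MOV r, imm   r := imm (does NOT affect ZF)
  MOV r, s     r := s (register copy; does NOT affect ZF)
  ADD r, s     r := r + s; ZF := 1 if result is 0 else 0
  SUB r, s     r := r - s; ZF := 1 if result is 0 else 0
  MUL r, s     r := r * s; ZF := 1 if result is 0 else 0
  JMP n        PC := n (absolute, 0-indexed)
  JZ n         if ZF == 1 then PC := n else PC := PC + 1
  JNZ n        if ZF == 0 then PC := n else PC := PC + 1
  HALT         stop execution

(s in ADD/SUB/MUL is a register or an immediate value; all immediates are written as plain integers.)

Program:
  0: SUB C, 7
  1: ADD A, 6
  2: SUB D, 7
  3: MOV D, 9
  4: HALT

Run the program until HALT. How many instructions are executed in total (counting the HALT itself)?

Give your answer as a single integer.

Step 1: PC=0 exec 'SUB C, 7'. After: A=0 B=0 C=-7 D=0 ZF=0 PC=1
Step 2: PC=1 exec 'ADD A, 6'. After: A=6 B=0 C=-7 D=0 ZF=0 PC=2
Step 3: PC=2 exec 'SUB D, 7'. After: A=6 B=0 C=-7 D=-7 ZF=0 PC=3
Step 4: PC=3 exec 'MOV D, 9'. After: A=6 B=0 C=-7 D=9 ZF=0 PC=4
Step 5: PC=4 exec 'HALT'. After: A=6 B=0 C=-7 D=9 ZF=0 PC=4 HALTED
Total instructions executed: 5

Answer: 5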